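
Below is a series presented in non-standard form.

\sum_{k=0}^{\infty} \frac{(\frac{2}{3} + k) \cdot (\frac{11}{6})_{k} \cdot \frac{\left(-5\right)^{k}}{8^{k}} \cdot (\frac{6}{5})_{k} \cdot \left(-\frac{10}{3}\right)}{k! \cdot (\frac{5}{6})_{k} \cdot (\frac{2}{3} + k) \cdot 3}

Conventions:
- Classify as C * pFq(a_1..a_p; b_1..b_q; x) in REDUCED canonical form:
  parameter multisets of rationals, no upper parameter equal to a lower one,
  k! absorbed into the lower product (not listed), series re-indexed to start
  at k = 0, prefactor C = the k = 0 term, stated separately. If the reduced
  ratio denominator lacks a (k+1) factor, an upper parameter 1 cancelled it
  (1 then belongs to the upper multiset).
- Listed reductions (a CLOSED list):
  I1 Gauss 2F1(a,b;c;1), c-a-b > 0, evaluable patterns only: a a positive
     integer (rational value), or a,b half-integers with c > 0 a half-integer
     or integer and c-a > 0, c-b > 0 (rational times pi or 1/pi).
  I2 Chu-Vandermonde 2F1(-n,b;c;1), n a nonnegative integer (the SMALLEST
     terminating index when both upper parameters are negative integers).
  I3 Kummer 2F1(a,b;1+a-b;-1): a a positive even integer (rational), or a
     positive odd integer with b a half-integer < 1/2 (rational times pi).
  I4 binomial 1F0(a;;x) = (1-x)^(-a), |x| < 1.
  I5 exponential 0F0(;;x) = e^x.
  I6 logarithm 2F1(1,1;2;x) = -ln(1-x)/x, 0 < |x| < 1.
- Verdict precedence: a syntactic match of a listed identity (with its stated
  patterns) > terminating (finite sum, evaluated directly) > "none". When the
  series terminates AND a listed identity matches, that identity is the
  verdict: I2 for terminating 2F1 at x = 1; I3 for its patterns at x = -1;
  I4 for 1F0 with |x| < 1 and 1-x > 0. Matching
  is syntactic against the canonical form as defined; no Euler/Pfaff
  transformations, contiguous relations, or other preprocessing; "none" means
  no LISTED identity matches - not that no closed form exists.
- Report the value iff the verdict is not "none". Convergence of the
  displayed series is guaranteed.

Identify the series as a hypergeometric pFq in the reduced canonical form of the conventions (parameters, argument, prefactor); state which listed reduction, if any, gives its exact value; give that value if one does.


Reduced: x = -\frac{5}{8}, 2F1, upper = {\frac{6}{5}, \frac{11}{6}}, lower = {\frac{5}{6}}, C = -\frac{10}{9}. Verdict: none - this 2F1 at x = -\frac{5}{8} matches no listed pattern, and upper {\frac{6}{5}, \frac{11}{6}} holds no stopper.

The tell: t_0 = -\frac{10}{9} here, and the constant factors (C = -10/9) combine into one prefactor.
Consecutive-term ratio: r(k) = -\frac{5}{8} * (k+\frac{6}{5}) (k+\frac{11}{6}) / [(k+\frac{5}{6}) (k+1)] - rational in k, leading ratio -\frac{5}{8}; with t_0 = -\frac{10}{9}, classification follows.


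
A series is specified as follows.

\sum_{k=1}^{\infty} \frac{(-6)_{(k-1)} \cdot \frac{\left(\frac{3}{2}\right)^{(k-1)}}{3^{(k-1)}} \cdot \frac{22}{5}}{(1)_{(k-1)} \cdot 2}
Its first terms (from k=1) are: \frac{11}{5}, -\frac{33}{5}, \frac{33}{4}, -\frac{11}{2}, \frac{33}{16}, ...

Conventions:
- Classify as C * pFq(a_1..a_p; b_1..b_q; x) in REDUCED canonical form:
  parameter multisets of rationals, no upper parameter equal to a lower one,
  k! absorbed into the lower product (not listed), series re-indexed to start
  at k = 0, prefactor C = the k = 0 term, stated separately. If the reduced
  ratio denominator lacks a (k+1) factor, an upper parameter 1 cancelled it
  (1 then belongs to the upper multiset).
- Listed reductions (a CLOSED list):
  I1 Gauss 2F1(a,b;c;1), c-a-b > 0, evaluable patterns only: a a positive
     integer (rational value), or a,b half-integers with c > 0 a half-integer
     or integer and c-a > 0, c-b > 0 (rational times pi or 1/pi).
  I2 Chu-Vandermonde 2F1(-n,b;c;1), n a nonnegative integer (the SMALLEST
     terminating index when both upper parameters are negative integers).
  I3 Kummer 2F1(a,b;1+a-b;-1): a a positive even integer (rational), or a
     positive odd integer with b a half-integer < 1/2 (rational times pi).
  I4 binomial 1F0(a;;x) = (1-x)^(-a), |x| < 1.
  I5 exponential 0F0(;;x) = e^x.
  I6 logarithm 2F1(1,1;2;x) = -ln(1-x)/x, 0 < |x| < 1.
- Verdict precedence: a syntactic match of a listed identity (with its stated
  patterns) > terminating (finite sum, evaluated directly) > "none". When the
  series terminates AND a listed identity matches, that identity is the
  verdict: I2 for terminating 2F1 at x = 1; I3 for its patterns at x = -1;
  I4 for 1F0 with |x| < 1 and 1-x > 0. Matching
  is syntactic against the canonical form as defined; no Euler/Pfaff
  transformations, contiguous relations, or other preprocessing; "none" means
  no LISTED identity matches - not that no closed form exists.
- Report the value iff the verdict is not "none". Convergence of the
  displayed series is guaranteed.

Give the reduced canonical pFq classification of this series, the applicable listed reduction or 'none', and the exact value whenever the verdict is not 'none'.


First insight: t_0 being \frac{11}{5}, the constant factors (C = 11/5, x = 1/2) combine into one prefactor.
Consecutive-term ratio: r(k) = \frac{1}{2} * (k-6) / [(k+1)] - rational in k, leading ratio \frac{1}{2}; with t_0 = \frac{11}{5}, classification follows.

At argument \frac{1}{2}: a 1F0 with upper {-6}, lower {-}, scaled by C = \frac{11}{5}. Verdict: the binomial series (I4) applies (the 1F0 binomial series: exponent 6, x = \frac{1}{2}). Its exact value is \frac{11}{320}.


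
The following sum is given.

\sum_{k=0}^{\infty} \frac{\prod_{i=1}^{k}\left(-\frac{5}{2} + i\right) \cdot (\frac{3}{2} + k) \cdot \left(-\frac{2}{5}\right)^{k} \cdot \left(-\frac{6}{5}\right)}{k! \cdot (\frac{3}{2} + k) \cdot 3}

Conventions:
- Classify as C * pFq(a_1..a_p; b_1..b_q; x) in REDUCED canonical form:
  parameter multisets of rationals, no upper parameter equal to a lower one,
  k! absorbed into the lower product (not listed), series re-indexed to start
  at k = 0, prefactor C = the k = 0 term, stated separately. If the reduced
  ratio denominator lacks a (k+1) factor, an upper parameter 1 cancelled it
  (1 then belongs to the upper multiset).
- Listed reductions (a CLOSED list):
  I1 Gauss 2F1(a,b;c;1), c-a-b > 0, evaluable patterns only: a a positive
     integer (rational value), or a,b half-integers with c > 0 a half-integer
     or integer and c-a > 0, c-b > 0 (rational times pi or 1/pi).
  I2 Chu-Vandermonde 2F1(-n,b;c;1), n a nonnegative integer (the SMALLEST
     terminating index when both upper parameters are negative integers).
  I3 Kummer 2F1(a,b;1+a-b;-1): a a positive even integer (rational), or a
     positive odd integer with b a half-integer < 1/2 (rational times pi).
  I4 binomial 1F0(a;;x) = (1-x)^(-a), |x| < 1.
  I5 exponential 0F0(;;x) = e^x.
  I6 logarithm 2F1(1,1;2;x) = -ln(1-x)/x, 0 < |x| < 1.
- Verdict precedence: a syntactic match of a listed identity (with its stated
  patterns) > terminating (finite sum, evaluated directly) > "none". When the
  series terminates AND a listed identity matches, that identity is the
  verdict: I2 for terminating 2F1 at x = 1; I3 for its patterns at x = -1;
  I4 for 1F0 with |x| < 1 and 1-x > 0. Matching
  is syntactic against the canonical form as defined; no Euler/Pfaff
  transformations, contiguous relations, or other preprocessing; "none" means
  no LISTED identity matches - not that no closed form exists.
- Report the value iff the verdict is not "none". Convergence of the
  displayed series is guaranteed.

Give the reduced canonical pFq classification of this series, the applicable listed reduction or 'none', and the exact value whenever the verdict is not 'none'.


This is -\frac{2}{5} * 1F0(-\frac{3}{2}; -; -\frac{2}{5}) in reduced canonical form. Verdict (x = -\frac{2}{5}): the binomial series (I4) applies (the 1F0 binomial series: exponent 3/2, x = -\frac{2}{5}). Hence: \left(-\frac{2}{5}\right) \cdot \left(\frac{7}{5}\right)^{\frac{3}{2}}.

The tell: t_0 = -\frac{2}{5} here, and the constant factors (C = -2/5) combine into one prefactor.
Ratio: r(k) = -\frac{2}{5} * (k-\frac{3}{2}) / [(k+1)] - poly over poly, x = -\frac{2}{5} from leading terms; C = -\frac{2}{5} at k = 0.


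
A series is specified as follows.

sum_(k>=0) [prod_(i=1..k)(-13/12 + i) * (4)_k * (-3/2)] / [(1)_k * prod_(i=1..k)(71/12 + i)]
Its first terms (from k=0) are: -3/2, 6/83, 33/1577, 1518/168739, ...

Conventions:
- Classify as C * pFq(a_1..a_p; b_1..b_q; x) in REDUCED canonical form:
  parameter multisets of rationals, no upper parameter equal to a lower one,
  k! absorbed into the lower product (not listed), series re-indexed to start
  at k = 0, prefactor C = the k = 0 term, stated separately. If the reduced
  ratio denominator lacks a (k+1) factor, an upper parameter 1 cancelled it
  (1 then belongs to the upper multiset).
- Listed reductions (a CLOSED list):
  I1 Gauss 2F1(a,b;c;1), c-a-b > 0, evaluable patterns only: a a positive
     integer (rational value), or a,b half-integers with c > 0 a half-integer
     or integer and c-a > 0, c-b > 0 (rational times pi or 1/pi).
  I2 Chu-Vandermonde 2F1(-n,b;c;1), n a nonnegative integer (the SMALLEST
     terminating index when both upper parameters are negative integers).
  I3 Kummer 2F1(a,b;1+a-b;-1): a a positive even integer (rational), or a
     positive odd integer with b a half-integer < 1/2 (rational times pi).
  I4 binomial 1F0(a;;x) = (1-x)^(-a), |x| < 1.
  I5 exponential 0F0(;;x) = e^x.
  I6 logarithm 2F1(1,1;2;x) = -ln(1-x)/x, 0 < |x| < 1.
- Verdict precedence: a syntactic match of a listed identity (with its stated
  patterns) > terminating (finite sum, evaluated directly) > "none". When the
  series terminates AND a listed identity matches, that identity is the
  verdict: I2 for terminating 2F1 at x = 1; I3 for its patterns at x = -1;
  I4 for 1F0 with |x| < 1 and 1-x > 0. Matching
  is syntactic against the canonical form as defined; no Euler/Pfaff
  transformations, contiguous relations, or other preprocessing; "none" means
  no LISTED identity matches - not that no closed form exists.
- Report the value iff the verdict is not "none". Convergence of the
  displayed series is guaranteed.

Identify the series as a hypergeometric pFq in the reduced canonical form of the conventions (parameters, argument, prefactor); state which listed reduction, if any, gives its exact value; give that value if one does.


The series (x = 1) is 2F1: upper {-1/12, 4}, lower {83/12}, prefactor -3/2. Verdict: the Gauss summation I1 fires (x = 1: the Gamma ratio telescopes since c-a-b = 3 > 0 and a = 4 in Z>0). Exact value: -1378181/995328.

Structural cue: from the first term -3/2: the running product (C = -3/2) telescopes to a rising factorial.
Adjacent-term ratio: r(k) = 1 * (k-1/12) (k+4) / [(k+83/12) (k+1)] ; factor over Q: parameters, x = 1, and C = -3/2.


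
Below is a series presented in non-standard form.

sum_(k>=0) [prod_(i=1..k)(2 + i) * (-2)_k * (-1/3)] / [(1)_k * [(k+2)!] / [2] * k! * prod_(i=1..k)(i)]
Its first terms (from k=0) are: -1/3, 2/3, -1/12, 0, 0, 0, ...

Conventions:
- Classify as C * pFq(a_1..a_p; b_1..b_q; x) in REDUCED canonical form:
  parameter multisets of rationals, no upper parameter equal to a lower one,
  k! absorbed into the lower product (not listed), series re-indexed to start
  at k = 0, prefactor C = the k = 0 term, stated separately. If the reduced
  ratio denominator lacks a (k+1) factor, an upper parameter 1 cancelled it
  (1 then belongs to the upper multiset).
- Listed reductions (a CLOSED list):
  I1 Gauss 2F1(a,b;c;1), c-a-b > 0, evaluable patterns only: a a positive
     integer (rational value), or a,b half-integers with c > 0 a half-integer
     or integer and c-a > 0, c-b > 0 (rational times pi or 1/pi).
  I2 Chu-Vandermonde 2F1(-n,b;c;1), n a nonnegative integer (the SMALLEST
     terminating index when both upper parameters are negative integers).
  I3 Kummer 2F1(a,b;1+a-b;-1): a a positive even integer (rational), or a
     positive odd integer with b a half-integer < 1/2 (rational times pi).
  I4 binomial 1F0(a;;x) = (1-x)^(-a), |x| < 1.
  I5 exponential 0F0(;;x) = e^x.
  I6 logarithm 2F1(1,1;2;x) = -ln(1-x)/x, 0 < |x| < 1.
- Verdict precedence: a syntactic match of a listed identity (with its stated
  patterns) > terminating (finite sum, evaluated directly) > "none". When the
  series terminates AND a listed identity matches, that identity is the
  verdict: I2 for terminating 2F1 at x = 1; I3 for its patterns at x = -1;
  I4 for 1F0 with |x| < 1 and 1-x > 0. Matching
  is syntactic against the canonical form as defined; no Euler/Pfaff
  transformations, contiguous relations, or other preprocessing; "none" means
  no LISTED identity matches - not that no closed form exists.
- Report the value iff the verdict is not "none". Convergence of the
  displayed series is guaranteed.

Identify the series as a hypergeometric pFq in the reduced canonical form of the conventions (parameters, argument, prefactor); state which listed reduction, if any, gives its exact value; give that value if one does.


Key observation: t_0 = -1/3 here, and the parameter 3 appears in both the upper and lower lists and cancels.
Term ratio: r(k) = 1 * (k-2) / [(k+1) (k+1) (k+1)] - rational in k, leading ratio 1; with t_0 = -1/3, classification follows.

Reduced: x = 1, 1F2, upper = {-2}, lower = {1, 1}, C = -1/3. Verdict: terminating (-2 upstairs). 3 nonzero terms in all; added directly. Its exact value is 1/4.


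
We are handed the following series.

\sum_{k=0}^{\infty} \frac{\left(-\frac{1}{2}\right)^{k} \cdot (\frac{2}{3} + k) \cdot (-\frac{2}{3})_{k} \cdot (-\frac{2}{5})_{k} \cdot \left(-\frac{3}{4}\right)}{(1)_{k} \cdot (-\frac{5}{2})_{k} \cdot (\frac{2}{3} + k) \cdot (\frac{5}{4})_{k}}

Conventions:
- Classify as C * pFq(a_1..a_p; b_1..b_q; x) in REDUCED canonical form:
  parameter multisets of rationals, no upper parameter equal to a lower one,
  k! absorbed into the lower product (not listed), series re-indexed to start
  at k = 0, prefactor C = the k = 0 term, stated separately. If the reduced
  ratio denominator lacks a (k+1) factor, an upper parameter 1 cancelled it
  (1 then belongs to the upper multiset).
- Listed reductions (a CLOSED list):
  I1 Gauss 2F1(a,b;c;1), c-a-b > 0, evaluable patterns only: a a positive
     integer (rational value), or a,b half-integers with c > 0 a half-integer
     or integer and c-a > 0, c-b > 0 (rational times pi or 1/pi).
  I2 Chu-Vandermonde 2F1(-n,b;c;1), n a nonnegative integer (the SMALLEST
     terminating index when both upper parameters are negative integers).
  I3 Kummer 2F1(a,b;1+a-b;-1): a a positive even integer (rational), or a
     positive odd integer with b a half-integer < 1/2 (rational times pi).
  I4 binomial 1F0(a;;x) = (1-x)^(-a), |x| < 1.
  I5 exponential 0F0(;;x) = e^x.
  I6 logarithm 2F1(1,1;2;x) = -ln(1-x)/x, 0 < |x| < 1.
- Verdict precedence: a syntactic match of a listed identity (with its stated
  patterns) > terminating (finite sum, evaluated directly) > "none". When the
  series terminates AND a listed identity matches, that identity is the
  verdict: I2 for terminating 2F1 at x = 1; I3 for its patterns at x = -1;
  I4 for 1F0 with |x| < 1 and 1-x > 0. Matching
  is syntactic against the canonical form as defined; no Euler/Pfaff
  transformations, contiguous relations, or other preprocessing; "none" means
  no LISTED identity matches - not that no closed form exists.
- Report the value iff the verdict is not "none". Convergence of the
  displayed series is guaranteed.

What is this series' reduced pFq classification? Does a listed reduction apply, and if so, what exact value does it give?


At argument -\frac{1}{2}: a 2F2 with upper {-\frac{2}{3}, -\frac{2}{5}}, lower {-\frac{5}{2}, \frac{5}{4}}, scaled by C = -\frac{3}{4}. Verdict: none (x = -\frac{1}{2}): each listed identity misses the multisets {-\frac{2}{3}, -\frac{2}{5}} ; {-\frac{5}{2}, \frac{5}{4}}.

Key step: t_0 being -\frac{3}{4}, the factor k + 2/3 cancels (top and bottom), leaving C = -3/4, x = -1/2.
Ratio: r(k) = -\frac{1}{2} * (k-\frac{2}{3}) (k-\frac{2}{5}) / [(k-\frac{5}{2}) (k+\frac{5}{4}) (k+1)] ; factor over Q: parameters, x = -\frac{1}{2}, and C = -\frac{3}{4}.


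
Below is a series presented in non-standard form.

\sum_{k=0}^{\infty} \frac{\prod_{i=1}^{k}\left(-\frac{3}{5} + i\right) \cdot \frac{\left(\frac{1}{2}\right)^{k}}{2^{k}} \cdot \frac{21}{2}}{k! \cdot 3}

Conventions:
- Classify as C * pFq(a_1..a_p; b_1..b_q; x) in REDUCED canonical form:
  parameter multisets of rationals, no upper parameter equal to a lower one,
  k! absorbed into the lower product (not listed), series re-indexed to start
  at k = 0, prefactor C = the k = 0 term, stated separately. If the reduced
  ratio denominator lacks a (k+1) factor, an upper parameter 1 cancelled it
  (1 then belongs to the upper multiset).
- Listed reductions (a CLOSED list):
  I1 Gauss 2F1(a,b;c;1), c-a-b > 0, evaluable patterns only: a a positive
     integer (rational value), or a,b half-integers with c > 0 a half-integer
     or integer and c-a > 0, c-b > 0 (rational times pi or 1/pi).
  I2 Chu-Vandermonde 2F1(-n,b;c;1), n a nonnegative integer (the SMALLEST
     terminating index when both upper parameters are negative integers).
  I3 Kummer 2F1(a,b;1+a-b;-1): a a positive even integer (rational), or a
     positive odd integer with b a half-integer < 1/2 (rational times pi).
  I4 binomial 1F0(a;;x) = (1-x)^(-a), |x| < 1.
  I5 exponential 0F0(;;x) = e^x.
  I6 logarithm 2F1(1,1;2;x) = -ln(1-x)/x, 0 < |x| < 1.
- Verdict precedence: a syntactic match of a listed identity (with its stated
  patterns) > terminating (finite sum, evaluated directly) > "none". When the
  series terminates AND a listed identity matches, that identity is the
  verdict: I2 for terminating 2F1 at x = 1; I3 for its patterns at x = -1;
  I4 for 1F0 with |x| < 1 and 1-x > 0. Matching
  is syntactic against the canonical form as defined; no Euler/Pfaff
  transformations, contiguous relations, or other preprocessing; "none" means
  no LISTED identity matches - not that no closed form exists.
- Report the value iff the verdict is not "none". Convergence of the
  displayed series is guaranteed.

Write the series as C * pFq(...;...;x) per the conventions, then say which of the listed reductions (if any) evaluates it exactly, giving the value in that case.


Prefactor \frac{7}{2}, argument \frac{1}{4}: 1F0 with upper {\frac{2}{5}} over lower {-}. Verdict: the I4 binomial reduction applies (the 1F0 binomial series: exponent -2/5, x = \frac{1}{4}). Sum: \frac{7}{2} \cdot \left(\frac{3}{4}\right)^{-\frac{2}{5}}.

Structural cue: t_0 = \frac{7}{2} here, and the two k-th powers (C = 7/2, x = 1/4) combine into one argument.
Step ratio: r(k) = \frac{1}{4} * (k+\frac{2}{5}) / [(k+1)] - rational; roots negated = parameters, x = \frac{1}{4}, C = \frac{7}{2}.


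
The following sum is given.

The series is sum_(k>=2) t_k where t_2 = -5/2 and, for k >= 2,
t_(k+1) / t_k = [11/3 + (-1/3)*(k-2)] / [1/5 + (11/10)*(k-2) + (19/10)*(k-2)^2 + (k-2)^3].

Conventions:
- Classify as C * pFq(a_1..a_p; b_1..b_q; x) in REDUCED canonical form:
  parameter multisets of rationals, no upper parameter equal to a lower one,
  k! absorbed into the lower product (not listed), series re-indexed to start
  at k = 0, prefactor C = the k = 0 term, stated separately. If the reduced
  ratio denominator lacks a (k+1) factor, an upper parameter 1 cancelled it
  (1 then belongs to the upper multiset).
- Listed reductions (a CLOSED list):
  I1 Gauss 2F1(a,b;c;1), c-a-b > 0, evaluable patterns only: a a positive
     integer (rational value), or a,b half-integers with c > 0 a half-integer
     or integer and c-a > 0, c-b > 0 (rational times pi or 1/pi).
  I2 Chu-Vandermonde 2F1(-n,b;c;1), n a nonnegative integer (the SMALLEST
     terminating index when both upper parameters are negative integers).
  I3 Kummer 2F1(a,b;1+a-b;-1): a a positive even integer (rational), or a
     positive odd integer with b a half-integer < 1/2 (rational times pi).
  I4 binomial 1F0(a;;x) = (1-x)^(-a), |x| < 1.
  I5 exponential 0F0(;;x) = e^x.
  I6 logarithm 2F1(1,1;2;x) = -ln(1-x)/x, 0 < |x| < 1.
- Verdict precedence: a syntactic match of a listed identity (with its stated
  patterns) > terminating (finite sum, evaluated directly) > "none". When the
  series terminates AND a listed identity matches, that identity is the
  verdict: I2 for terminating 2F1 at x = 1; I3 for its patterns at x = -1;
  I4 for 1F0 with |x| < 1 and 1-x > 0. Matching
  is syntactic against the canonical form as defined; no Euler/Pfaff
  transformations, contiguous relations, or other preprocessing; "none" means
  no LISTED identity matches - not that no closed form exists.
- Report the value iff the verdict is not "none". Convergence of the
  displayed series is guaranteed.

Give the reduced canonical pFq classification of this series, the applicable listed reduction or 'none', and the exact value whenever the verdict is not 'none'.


Key step: t_0 being -5/2, roots of the ratio polynomials (C = -5/2, x = -1/3) are the negated parameters.
Step ratio: r(k) = (-1/3) * (k-11) / [(k+2/5) (k+1/2) (k+1)] - rational; roots negated = parameters, x = (-1/3), C = -5/2.

At argument -1/3: a 1F2 with upper {-11}, lower {2/5, 1/2}, scaled by C = -5/2. Verdict: terminating at k = 11: the factor (-11)_k kills every later term; summing the 12 survivors is exact. Exact value: -893721451304245899951095915/9808251773743297989120006.


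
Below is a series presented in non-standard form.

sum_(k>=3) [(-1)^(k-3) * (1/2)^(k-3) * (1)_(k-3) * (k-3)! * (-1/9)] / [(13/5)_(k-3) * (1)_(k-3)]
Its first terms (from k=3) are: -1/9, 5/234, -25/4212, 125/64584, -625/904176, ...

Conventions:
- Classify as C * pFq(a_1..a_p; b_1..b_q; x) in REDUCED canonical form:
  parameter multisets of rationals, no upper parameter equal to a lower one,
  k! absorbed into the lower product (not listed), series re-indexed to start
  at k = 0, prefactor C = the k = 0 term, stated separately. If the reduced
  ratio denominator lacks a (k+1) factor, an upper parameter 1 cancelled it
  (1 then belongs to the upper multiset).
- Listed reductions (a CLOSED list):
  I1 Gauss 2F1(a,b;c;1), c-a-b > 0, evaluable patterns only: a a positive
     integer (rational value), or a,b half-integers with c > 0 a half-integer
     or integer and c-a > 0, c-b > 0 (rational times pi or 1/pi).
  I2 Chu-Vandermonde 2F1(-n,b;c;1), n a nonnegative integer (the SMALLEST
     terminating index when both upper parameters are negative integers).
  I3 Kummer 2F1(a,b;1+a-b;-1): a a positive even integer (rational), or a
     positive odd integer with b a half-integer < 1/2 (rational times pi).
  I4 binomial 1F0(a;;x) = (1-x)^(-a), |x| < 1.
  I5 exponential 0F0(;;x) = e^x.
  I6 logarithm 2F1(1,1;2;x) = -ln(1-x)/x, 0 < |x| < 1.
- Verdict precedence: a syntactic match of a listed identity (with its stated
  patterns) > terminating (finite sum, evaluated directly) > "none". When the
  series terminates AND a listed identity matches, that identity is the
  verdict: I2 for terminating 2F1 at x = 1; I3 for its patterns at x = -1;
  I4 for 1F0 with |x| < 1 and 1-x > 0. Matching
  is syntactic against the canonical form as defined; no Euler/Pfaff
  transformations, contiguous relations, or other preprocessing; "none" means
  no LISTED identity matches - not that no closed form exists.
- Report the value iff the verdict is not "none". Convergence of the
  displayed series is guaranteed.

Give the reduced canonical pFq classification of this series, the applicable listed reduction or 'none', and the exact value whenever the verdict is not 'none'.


x = -1/2 here; the reduced form reads 2F1, upper {1, 1}, lower {13/5}, C = -1/9. Verdict: none here - no I1-I6 shape fits x = -1/2 with lower {13/5}.

First insight: t_0 = -1/9 here, and (1)_k (C = -1/9, x = -1/2) is k! itself.
Term ratio: r(k) = (-1/2) * (k+1) (k+1) / [(k+13/5) (k+1)] - rational in k, leading ratio (-1/2); with t_0 = -1/9, classification follows.


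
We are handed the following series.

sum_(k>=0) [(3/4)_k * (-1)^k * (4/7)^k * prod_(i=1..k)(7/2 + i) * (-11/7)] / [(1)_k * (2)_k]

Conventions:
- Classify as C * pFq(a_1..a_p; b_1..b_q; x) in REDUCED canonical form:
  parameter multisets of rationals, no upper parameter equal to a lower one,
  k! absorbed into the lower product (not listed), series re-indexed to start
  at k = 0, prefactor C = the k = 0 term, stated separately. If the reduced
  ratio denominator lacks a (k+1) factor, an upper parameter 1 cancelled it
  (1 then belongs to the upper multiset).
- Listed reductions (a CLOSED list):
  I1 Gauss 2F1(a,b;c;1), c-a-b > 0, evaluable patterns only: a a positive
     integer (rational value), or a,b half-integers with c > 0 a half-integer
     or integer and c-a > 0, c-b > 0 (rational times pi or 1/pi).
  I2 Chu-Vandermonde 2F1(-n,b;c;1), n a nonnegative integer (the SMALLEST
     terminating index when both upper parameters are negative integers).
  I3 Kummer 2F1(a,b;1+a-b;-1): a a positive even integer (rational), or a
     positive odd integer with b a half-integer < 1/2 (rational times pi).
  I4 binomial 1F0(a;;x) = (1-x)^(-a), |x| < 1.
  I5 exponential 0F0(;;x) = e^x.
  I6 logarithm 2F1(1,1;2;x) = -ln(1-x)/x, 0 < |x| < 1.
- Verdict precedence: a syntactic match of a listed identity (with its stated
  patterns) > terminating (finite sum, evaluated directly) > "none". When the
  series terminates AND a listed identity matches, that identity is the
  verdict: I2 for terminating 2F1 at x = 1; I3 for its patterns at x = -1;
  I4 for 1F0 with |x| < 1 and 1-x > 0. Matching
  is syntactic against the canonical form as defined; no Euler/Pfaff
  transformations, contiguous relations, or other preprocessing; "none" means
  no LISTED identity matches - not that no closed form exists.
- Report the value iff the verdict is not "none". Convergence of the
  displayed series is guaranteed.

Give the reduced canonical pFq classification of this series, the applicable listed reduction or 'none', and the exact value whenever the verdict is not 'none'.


x = -4/7 here; the reduced form reads 2F1, upper {3/4, 9/2}, lower {2}, C = -11/7. Verdict: none. No listed pattern accepts 2F1(3/4, 9/2; 2; -4/7).

First insight: t_0 = -11/7 here, and the (-1)^k factor (C = -11/7, x = -4/7) folds into the argument's sign.
Ratio: r(k) = (-4/7) * (k+3/4) (k+9/2) / [(k+2) (k+1)] - rational in k, leading ratio (-4/7); with t_0 = -11/7, classification follows.


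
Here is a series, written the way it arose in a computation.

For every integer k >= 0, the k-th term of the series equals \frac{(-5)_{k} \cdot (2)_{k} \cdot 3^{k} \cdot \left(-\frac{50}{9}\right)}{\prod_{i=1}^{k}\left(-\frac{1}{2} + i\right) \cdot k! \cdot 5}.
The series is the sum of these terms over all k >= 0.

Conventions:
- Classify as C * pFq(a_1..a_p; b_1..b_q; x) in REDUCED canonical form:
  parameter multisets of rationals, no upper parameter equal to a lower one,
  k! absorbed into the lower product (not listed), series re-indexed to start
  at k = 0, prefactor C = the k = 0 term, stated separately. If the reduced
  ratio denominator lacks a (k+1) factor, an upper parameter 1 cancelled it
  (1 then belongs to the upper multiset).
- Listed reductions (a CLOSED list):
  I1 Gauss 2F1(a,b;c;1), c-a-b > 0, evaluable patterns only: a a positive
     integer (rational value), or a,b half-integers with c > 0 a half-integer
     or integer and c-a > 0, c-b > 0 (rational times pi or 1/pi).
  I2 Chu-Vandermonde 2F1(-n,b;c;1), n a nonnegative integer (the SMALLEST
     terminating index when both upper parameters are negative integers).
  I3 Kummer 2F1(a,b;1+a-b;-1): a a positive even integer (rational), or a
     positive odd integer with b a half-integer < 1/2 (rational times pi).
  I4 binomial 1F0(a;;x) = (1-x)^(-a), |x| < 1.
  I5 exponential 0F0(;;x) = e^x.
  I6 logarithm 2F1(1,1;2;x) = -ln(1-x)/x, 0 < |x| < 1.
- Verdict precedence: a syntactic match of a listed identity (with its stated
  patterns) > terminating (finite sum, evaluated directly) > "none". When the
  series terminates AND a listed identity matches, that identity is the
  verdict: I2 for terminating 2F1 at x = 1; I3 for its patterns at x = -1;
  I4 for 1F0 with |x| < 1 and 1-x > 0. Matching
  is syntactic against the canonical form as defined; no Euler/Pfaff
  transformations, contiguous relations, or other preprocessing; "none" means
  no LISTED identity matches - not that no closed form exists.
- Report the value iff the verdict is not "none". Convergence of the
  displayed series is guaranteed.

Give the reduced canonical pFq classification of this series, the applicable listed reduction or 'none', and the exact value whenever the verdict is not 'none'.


Reduced: x = 3, 2F1, upper = {-5, 2}, lower = {\frac{1}{2}}, C = -\frac{10}{9}. Verdict: terminating. (-5)_k vanishes past k = 5, leaving a 6-term sum, computed directly. Value: \frac{91970}{63}.

Key observation: from the first term -\frac{10}{9}: the lower running product (prefactor -10/9) is a rising factorial.
Term ratio: r(k) = 3 * (k-5) (k+2) / [(k+\frac{1}{2}) (k+1)] - rational; roots negated = parameters, x = 3, C = -\frac{10}{9}.


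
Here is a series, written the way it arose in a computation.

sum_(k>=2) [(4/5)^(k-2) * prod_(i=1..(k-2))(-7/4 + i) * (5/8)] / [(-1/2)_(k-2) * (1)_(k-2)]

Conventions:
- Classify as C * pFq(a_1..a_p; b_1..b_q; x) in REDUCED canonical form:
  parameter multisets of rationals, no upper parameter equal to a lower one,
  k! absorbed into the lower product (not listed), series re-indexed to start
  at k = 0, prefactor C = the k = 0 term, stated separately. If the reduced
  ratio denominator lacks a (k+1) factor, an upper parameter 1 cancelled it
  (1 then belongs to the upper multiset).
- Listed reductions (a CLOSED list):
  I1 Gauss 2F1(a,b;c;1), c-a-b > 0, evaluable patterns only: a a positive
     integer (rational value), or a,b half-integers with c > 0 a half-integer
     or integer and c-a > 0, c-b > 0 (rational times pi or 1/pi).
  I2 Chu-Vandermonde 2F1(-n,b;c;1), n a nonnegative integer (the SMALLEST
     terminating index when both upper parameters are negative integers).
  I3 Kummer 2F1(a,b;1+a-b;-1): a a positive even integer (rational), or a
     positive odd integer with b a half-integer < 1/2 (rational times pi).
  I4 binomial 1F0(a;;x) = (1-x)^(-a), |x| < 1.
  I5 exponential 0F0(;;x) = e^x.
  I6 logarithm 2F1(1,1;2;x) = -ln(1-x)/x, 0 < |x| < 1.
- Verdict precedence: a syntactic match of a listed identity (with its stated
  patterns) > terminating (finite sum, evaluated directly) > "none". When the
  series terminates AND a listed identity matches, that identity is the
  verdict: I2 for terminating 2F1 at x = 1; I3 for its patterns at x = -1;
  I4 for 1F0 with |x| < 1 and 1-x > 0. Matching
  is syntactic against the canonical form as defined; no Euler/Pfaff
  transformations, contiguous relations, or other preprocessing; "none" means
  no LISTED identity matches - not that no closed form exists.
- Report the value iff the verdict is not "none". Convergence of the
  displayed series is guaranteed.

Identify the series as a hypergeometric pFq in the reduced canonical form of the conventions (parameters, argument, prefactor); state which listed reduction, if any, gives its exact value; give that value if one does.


This is 5/8 * 1F1(-3/4; -1/2; 4/5) in reduced canonical form. Verdict: none - this 1F1 at x = 4/5 matches no listed pattern, and upper {-3/4} holds no stopper.

Key observation: with t_0 = 5/8, the running product (C = 5/8) telescopes to a rising factorial.
Adjacent-term ratio: r(k) = (4/5) * (k-3/4) / [(k-1/2) (k+1)] - rational in k. x = (4/5); t_0 = 5/8; negate the roots.


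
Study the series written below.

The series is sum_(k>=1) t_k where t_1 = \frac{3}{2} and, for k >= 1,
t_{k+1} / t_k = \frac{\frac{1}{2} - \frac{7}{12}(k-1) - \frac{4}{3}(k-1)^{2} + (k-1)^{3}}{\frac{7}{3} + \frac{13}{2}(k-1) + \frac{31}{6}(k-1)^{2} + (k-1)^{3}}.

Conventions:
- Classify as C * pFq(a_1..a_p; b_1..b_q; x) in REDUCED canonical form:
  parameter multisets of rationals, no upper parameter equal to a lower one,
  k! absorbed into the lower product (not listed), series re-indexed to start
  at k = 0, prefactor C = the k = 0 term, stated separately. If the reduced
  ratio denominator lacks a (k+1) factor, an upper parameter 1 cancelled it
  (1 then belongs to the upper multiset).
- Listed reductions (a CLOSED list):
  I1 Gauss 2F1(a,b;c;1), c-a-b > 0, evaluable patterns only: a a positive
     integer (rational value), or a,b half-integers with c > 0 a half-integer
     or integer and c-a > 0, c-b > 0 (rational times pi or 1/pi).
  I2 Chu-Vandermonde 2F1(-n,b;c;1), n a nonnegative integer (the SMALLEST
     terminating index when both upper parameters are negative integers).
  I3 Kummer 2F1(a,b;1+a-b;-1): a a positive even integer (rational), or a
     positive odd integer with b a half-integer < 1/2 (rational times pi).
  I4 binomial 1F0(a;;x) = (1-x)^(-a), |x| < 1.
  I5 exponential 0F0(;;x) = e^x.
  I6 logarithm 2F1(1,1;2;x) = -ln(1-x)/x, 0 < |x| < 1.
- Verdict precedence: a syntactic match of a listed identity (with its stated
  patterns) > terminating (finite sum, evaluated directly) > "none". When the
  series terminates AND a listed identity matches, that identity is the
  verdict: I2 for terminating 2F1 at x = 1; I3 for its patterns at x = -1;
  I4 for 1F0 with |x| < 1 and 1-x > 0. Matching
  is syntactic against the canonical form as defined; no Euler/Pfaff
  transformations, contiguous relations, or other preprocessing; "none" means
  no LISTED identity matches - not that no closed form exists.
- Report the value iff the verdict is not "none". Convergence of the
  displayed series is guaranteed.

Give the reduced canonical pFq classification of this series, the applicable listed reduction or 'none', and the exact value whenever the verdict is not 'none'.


With C = \frac{3}{2}: the canonical form is 2F1(-\frac{3}{2}, -\frac{1}{2}; \frac{7}{2}; 1). Verdict: Gauss (I1, half-integer pattern) applies (x = 1; upper {-\frac{3}{2}, -\frac{1}{2}} half-integers, c = \frac{7}{2} in the evaluable pattern). Its exact value is \frac{4725}{8192} \cdot \pi.

Structural cue: t_0 = \frac{3}{2} here, and factor the ratio over Q (prefactor 3/2): negated roots = parameters.
Step ratio: r(k) = 1 * (k-\frac{3}{2}) (k-\frac{1}{2}) / [(k+\frac{7}{2}) (k+1)] - rational in k, leading ratio 1; with t_0 = \frac{3}{2}, classification follows.


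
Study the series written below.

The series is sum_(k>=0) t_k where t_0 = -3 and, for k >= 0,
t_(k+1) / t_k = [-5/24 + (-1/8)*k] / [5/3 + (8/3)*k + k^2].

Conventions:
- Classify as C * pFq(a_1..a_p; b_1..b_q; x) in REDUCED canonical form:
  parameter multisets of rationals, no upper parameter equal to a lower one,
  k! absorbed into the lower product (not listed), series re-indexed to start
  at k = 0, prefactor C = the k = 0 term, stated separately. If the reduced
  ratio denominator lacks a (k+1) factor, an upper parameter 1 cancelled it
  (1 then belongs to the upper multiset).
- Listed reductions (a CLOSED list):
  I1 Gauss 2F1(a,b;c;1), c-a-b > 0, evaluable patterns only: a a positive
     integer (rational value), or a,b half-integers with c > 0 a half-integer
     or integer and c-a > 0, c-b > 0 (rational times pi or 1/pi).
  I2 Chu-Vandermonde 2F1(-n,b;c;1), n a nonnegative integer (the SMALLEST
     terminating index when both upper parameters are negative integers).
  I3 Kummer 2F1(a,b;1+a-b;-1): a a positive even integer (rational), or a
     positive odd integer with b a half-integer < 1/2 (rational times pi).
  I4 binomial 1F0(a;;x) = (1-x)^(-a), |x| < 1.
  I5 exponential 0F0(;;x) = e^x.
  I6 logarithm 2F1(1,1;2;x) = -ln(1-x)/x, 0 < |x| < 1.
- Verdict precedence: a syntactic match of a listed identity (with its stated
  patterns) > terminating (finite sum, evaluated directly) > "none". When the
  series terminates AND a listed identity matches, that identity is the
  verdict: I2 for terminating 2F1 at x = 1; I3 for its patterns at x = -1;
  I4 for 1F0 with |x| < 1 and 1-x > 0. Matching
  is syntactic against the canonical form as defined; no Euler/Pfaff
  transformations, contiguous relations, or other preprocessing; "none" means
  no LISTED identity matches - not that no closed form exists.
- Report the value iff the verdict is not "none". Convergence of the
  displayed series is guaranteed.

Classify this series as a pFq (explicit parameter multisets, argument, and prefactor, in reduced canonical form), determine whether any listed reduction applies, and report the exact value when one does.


x = -1/8 here; the reduced form reads 0F0, upper {-}, lower {-}, C = -3. Verdict at x = -1/8: the I5 exponential reduction matches (the 0F0 exponential series at x = -1/8). Hence: (-3) * e^(-1/8).

Key observation: from the first term -3: the parameter 5/3 appears in both the upper and lower lists and cancels.
Ratio: r(k) = (-1/8) * 1 / [(k+1)] - rational; roots negated = parameters, x = (-1/8), C = -3.


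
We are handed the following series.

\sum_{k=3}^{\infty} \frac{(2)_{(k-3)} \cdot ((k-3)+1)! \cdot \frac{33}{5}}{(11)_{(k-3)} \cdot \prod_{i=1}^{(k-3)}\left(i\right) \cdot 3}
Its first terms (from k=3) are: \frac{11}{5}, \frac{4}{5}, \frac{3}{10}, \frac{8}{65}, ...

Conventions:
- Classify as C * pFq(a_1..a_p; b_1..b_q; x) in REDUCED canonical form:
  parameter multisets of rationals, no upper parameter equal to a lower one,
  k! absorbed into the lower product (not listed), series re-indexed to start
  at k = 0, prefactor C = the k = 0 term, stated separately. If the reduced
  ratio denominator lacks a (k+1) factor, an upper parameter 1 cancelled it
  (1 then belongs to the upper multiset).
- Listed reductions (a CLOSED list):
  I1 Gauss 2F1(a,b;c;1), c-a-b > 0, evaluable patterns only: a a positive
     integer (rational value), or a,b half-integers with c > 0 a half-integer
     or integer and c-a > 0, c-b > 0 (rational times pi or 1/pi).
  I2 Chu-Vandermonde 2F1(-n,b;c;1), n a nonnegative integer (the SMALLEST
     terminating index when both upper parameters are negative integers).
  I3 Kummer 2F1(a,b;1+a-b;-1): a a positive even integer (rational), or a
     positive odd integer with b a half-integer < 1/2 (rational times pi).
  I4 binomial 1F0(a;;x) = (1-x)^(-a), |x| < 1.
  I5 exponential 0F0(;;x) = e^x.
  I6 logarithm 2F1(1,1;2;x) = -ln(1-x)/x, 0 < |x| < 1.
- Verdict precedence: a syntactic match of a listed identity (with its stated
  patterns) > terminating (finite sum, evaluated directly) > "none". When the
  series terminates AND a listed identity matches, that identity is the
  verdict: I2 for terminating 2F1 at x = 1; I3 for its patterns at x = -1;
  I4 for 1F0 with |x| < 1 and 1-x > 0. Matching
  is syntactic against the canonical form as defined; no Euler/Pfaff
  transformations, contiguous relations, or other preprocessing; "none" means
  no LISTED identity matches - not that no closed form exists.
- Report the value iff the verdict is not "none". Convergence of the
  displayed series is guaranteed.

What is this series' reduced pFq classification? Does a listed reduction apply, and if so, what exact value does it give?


Canonical form: C = \frac{11}{5} times 2F1 with upper {2, 2}, lower {11}, x = 1. Verdict: Gauss (I1, integer-parameter pattern) applies (x = 1: the Gamma ratio telescopes since c-a-b = 7 > 0 and a = 2 in Z>0). Value: \frac{99}{28}.

First insight: from the first term \frac{11}{5}: the constant factors (C = 11/5) combine into one prefactor.
Ratio: r(k) = 1 * (k+2) (k+2) / [(k+11) (k+1)] ; factor over Q: parameters, x = 1, and C = \frac{11}{5}.


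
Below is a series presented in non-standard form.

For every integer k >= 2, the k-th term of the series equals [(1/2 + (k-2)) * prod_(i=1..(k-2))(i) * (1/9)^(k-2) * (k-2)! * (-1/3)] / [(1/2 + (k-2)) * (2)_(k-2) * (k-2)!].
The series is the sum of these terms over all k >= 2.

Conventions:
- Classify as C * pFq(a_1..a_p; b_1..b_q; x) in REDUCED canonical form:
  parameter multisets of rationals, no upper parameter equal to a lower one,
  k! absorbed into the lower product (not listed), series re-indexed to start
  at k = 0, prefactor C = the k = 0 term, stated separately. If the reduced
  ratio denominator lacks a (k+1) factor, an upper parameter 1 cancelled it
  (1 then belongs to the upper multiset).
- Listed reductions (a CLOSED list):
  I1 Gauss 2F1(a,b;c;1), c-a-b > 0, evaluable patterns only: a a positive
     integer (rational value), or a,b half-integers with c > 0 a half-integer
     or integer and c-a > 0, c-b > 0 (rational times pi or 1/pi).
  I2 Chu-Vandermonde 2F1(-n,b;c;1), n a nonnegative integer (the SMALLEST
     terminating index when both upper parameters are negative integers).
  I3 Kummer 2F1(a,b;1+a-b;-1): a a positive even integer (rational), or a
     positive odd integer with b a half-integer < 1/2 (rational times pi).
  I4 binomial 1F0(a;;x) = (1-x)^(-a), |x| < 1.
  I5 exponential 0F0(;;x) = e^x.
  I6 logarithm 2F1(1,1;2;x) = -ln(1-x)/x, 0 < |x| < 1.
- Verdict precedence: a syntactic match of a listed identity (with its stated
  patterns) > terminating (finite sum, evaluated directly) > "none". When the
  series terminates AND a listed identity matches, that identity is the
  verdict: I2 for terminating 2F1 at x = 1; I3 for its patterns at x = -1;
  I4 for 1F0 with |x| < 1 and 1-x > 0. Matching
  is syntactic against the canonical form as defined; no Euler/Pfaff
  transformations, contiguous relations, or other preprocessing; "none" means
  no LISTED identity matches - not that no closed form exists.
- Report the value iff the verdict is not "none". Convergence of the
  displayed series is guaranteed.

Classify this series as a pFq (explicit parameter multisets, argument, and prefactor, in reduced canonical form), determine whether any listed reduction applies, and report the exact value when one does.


With C = -1/3: the canonical form is 2F1(1, 1; 2; 1/9). Verdict: the logarithmic series (I6) matches (the logarithm: parameters (1,1;2), x = 1/9). Value: 3 * ln(8/9).

Structural cue: with t_0 = -1/3, the factorial ratio (C = -1/3, x = 1/9) (k+a-1)!/(a-1)! is a rising factorial (a)_k.
Adjacent-term ratio: r(k) = (1/9) * (k+1) (k+1) / [(k+2) (k+1)] - rational in k. x = (1/9); t_0 = -1/3; negate the roots.
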